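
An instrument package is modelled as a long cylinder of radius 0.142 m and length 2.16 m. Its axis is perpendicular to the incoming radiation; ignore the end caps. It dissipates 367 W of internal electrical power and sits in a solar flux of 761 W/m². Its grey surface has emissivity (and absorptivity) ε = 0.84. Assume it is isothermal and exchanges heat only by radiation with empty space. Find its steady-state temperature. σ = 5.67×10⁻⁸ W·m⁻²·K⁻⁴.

At steady state, absorbed solar power + internal power = radiated power.
Absorbed: α·S·A_cross = 0.84·761·0.6134 = 392.1 W (cross-section 2rL).
Total input = 392.1 + 367 = 759.1 W.
Radiated: εσ·A_surf·T⁴ with A_surf = 2πrL = 1.927 m².
T⁴ = 759.1/(0.84·5.67×10⁻⁸·1.927) = 8.271×10⁹ K⁴.

T ≈ 302 K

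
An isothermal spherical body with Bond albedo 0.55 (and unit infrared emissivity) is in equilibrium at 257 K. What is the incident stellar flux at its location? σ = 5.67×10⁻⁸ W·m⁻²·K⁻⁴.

S ≈ 2200 W/m²

(1−a)S·πr² = σ·4πr²·T⁴ ⇒ S = 4σT⁴/(1−a).
S = 4·5.67×10⁻⁸·4.362×10⁹/0.450.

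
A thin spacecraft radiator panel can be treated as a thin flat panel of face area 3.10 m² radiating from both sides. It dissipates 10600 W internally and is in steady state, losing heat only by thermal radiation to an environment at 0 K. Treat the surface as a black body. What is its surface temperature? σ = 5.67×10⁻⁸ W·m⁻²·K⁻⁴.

T ≈ 417 K

Steady state: internal power = radiated power, P = εσA T⁴.
Radiating area A = 2·3.10 = 6.200 m².
T⁴ = P/(εσA) = 10600/(1.0·5.67×10⁻⁸·6.200) = 3.015×10¹⁰ K⁴.
T = (3.015×10¹⁰)^(1/4).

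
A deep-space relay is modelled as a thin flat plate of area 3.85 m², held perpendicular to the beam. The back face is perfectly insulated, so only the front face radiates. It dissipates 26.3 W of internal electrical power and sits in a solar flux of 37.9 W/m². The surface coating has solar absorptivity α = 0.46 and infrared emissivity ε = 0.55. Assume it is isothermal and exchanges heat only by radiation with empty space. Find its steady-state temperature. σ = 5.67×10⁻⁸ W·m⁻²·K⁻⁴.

T ≈ 167 K

At steady state, absorbed solar power + internal power = radiated power.
Absorbed: α·S·A_cross = 0.46·37.9·3.850 = 67.12 W (cross-section A).
Total input = 67.12 + 26.3 = 93.42 W.
Radiated: εσ·A_surf·T⁴ with A_surf = A = 3.850 m².
T⁴ = 93.42/(0.55·5.67×10⁻⁸·3.850) = 7.781×10⁸ K⁴.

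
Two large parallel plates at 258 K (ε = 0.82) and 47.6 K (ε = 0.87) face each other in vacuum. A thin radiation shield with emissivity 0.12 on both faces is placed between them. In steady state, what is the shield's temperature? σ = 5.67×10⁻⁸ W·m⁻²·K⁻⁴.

T_s ≈ 217 K

In steady state the net flux on the hot side equals that on the cold side.
σ(T₁⁴−T_s⁴)/D₁ = σ(T_s⁴−T₂⁴)/D₂, with D₁ = 1/ε₁+1/ε_s−1 = 8.553, D₂ = 1/ε_s+1/ε₂−1 = 8.483.
Solve for T_s⁴: T_s⁴ = (D₂·T₁⁴ + D₁·T₂⁴)/(D₁+D₂) = 2.209×10⁹ K⁴.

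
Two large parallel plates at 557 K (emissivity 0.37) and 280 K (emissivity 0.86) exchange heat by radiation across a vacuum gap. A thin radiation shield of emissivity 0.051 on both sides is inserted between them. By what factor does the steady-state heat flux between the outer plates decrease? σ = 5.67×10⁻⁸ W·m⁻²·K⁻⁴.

Without shield: q₀ = σΔ(T⁴)/(1/ε₁+1/ε₂−1) with denominator 2.865.
With shield the two gaps are in series; the resistances add: (1/ε₁+1/ε_s−1)+(1/ε_s+1/ε₂−1) = 21.31+19.77 = 41.08.
Heat-flux ratio q₀/q = 41.08/2.865.

factor ≈ 14.3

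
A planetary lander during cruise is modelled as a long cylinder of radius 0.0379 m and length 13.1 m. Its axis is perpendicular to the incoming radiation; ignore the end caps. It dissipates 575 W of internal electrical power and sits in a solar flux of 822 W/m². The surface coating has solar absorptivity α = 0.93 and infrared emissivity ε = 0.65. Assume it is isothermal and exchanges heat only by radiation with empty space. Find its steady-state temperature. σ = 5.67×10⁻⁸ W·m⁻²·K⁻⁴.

T ≈ 328 K

At steady state, absorbed solar power + internal power = radiated power.
Absorbed: α·S·A_cross = 0.93·822·0.9930 = 759.1 W (cross-section 2rL).
Total input = 759.1 + 575 = 1334 W.
Radiated: εσ·A_surf·T⁴ with A_surf = 2πrL = 3.120 m².
T⁴ = 1334/(0.65·5.67×10⁻⁸·3.120) = 1.160×10¹⁰ K⁴.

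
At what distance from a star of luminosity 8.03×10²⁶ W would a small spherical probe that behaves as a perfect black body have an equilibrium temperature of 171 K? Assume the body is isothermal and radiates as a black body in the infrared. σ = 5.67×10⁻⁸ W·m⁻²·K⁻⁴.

For an isothermal black-emitting sphere, (1−a)S·πr² = σ·4πr²·T⁴ ⇒ S = 4σT⁴/(1−a).
S = 4·5.67×10⁻⁸·(171)⁴/1.00 = 193.9 W/m².
Flux falls as S = L/(4πd²), so d = √(L/(4πS)) = √(8.03×10²⁶/(4π·193.9)).

d ≈ 5.74×10¹¹ m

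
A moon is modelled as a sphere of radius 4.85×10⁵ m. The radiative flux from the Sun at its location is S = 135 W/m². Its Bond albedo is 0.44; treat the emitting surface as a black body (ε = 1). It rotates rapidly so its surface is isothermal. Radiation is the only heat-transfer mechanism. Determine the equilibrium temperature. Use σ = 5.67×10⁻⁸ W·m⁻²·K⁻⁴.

At equilibrium, absorbed power = emitted power.
Absorbing cross-section = πr² = 7.390×10¹¹ m²; emitting surface = 4πr² = 2.956×10¹² m² (ratio 4).
(1−a)S·A_cross = εσ·A_surf·T⁴  ⇒  T⁴ = (1−a)S/(4σ).
T⁴ = 0.560·135/(4·5.67×10⁻⁸) = 3.333×10⁸ K⁴.
T = (3.333×10⁸)^(1/4).

T ≈ 135 K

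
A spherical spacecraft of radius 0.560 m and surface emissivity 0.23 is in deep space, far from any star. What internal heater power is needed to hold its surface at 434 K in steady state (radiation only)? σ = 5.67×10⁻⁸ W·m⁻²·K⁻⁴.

P ≈ 1820 W

P = εσ·4πr²·T⁴.
4πr² = 3.941 m²; T⁴ = 3.548×10¹⁰ K⁴.
P = 0.23·5.67×10⁻⁸·3.941·3.548×10¹⁰.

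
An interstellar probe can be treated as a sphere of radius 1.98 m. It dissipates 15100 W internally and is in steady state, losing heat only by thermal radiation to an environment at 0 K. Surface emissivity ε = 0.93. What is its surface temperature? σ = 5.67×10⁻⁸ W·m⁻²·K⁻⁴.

Steady state: internal power = radiated power, P = εσA T⁴.
Radiating area A = 4πr² = 49.27 m².
T⁴ = P/(εσA) = 15100/(0.93·5.67×10⁻⁸·49.27) = 5.813×10⁹ K⁴.
T = (5.813×10⁹)^(1/4).

T ≈ 276 K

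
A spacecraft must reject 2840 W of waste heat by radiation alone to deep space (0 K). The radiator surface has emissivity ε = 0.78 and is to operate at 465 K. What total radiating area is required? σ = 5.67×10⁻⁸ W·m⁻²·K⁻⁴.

A ≈ 1.37 m²

P = εσA T⁴ ⇒ A = P/(εσT⁴).
T⁴ = 4.675×10¹⁰ K⁴.
A = 2840/(0.78 × 5.67×10⁻⁸ × 4.675×10¹⁰).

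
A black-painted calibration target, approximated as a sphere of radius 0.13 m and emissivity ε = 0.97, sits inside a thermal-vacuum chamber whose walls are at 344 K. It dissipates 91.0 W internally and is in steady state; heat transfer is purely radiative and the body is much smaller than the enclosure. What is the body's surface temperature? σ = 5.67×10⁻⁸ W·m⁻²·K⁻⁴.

T ≈ 384 K

For a small grey body in a large enclosure, net radiated power = εσA(T⁴ − T_w⁴).
Steady state: P = εσA(T⁴ − T_w⁴) with A = 4πr² = 0.2124 m².
T⁴ = P/(εσA) + T_w⁴ = 91.0/(0.97·5.67×10⁻⁸·0.2124) + (344)⁴
    = 7.791×10⁹ + 1.400×10¹⁰ = 2.179×10¹⁰ K⁴.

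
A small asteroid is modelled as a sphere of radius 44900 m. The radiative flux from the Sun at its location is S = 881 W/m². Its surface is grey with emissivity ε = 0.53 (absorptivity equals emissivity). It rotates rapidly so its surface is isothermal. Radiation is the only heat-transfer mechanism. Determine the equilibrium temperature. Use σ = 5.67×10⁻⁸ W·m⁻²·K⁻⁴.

T ≈ 250 K

At equilibrium, absorbed power = emitted power.
Absorbing cross-section = πr² = 6.333×10⁹ m²; emitting surface = 4πr² = 2.533×10¹⁰ m² (ratio 4).
εS·A_cross = εσ·A_surf·T⁴  ⇒  T⁴ = S/(4σ)   (ε cancels).
T⁴ = 881/(4·5.67×10⁻⁸) = 3.884×10⁹ K⁴.
T = (3.884×10⁹)^(1/4).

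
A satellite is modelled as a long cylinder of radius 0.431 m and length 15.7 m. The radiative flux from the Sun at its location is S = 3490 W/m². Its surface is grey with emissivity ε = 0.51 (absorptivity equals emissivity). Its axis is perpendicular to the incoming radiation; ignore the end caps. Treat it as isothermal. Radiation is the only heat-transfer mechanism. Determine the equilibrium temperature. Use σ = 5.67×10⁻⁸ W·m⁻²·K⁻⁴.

At equilibrium, absorbed power = emitted power.
Absorbing cross-section = 2rL = 13.53 m²; emitting surface = 2πrL = 42.52 m² (ratio π).
εS·A_cross = εσ·A_surf·T⁴  ⇒  T⁴ = S/(πσ)   (ε cancels).
T⁴ = 3490/(π·5.67×10⁻⁸) = 1.959×10¹⁰ K⁴.
T = (1.959×10¹⁰)^(1/4).

T ≈ 374 K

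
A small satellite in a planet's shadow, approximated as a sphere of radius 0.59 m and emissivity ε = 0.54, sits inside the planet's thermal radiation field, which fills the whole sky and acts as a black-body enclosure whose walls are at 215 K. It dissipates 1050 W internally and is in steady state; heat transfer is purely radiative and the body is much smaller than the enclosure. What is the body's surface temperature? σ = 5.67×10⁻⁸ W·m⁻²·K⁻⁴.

T ≈ 316 K

For a small grey body in a large enclosure, net radiated power = εσA(T⁴ − T_w⁴).
Steady state: P = εσA(T⁴ − T_w⁴) with A = 4πr² = 4.374 m².
T⁴ = P/(εσA) + T_w⁴ = 1050/(0.54·5.67×10⁻⁸·4.374) + (215)⁴
    = 7.840×10⁹ + 2.137×10⁹ = 9.976×10⁹ K⁴.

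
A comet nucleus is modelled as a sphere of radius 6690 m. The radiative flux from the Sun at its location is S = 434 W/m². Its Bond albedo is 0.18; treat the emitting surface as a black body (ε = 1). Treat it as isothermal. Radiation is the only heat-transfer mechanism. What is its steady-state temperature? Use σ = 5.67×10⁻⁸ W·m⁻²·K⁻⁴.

T ≈ 199 K

At equilibrium, absorbed power = emitted power.
Absorbing cross-section = πr² = 1.406×10⁸ m²; emitting surface = 4πr² = 5.624×10⁸ m² (ratio 4).
(1−a)S·A_cross = εσ·A_surf·T⁴  ⇒  T⁴ = (1−a)S/(4σ).
T⁴ = 0.820·434/(4·5.67×10⁻⁸) = 1.569×10⁹ K⁴.
T = (1.569×10⁹)^(1/4).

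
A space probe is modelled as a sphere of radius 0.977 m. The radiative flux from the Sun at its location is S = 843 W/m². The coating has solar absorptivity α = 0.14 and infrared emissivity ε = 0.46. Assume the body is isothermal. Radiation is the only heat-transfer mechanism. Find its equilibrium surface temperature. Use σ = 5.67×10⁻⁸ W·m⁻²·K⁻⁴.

At equilibrium, absorbed power = emitted power.
Absorbing cross-section = πr² = 2.999 m²; emitting surface = 4πr² = 11.99 m² (ratio 4).
αS·A_cross = εσ·A_surf·T⁴  ⇒  T⁴ = αS/(ε·4σ).
T⁴ = 0.140·843/(0.46·4·5.67×10⁻⁸) = 1.131×10⁹ K⁴.
T = (1.131×10⁹)^(1/4).

T ≈ 183 K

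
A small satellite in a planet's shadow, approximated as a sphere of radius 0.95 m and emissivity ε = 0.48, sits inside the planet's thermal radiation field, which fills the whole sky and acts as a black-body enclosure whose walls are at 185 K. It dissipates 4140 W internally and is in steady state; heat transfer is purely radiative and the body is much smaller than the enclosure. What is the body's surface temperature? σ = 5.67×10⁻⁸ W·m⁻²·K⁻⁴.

T ≈ 348 K

For a small grey body in a large enclosure, net radiated power = εσA(T⁴ − T_w⁴).
Steady state: P = εσA(T⁴ − T_w⁴) with A = 4πr² = 11.34 m².
T⁴ = P/(εσA) + T_w⁴ = 4140/(0.48·5.67×10⁻⁸·11.34) + (185)⁴
    = 1.341×10¹⁰ + 1.171×10⁹ = 1.458×10¹⁰ K⁴.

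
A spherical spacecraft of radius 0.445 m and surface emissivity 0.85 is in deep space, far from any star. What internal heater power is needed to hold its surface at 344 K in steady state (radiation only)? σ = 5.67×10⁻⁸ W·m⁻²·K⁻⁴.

P ≈ 1680 W

P = εσ·4πr²·T⁴.
4πr² = 2.488 m²; T⁴ = 1.400×10¹⁰ K⁴.
P = 0.85·5.67×10⁻⁸·2.488·1.400×10¹⁰.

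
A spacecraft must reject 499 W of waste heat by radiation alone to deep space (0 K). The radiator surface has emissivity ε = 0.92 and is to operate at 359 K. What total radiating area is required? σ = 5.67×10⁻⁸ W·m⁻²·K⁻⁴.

A ≈ 0.576 m²

P = εσA T⁴ ⇒ A = P/(εσT⁴).
T⁴ = 1.661×10¹⁰ K⁴.
A = 499/(0.92 × 5.67×10⁻⁸ × 1.661×10¹⁰).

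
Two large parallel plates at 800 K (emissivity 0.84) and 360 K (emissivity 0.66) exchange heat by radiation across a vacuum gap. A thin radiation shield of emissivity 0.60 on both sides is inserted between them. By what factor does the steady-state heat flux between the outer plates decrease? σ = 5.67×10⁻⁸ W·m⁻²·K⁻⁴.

factor ≈ 2.37

Without shield: q₀ = σΔ(T⁴)/(1/ε₁+1/ε₂−1) with denominator 1.706.
With shield the two gaps are in series; the resistances add: (1/ε₁+1/ε_s−1)+(1/ε_s+1/ε₂−1) = 1.857+2.182 = 4.039.
Heat-flux ratio q₀/q = 4.039/1.706.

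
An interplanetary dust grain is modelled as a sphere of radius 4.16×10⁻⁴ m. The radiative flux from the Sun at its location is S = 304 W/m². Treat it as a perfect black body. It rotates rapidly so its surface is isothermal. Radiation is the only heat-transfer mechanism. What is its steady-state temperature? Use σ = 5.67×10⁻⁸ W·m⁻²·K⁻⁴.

T ≈ 191 K

At equilibrium, absorbed power = emitted power.
Absorbing cross-section = πr² = 5.437×10⁻⁷ m²; emitting surface = 4πr² = 2.175×10⁻⁶ m² (ratio 4).
S·A_cross = εσ·A_surf·T⁴  ⇒  T⁴ = S/(4σ).
T⁴ = 1.00·304/(4·5.67×10⁻⁸) = 1.340×10⁹ K⁴.
T = (1.340×10⁹)^(1/4).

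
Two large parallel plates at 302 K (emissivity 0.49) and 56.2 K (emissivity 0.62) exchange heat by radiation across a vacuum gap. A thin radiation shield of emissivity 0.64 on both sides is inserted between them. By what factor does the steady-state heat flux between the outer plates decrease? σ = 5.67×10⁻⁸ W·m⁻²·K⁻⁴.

factor ≈ 1.80

Without shield: q₀ = σΔ(T⁴)/(1/ε₁+1/ε₂−1) with denominator 2.654.
With shield the two gaps are in series; the resistances add: (1/ε₁+1/ε_s−1)+(1/ε_s+1/ε₂−1) = 2.603+2.175 = 4.779.
Heat-flux ratio q₀/q = 4.779/2.654.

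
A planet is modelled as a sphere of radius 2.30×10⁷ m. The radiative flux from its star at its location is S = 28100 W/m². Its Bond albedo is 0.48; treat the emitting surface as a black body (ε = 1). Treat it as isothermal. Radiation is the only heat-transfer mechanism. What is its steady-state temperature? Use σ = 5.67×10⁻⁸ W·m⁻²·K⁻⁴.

At equilibrium, absorbed power = emitted power.
Absorbing cross-section = πr² = 1.662×10¹⁵ m²; emitting surface = 4πr² = 6.648×10¹⁵ m² (ratio 4).
(1−a)S·A_cross = εσ·A_surf·T⁴  ⇒  T⁴ = (1−a)S/(4σ).
T⁴ = 0.520·28100/(4·5.67×10⁻⁸) = 6.443×10¹⁰ K⁴.
T = (6.443×10¹⁰)^(1/4).

T ≈ 504 K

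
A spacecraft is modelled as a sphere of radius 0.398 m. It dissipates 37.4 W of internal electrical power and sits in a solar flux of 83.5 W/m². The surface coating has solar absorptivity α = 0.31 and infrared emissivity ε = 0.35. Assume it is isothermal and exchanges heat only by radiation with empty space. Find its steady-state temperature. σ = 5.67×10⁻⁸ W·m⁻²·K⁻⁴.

T ≈ 189 K

At steady state, absorbed solar power + internal power = radiated power.
Absorbed: α·S·A_cross = 0.31·83.5·0.4976 = 12.88 W (cross-section πr²).
Total input = 12.88 + 37.4 = 50.28 W.
Radiated: εσ·A_surf·T⁴ with A_surf = 4πr² = 1.991 m².
T⁴ = 50.28/(0.35·5.67×10⁻⁸·1.991) = 1.273×10⁹ K⁴.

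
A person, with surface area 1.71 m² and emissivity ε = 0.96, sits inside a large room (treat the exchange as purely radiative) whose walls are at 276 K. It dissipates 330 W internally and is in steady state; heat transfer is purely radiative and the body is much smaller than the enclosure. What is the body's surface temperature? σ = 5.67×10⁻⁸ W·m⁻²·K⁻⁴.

For a small grey body in a large enclosure, net radiated power = εσA(T⁴ − T_w⁴).
Steady state: P = εσA(T⁴ − T_w⁴) with A = 1.71 m².
T⁴ = P/(εσA) + T_w⁴ = 330/(0.96·5.67×10⁻⁸·1.710) + (276)⁴
    = 3.545×10⁹ + 5.803×10⁹ = 9.348×10⁹ K⁴.

T ≈ 311 K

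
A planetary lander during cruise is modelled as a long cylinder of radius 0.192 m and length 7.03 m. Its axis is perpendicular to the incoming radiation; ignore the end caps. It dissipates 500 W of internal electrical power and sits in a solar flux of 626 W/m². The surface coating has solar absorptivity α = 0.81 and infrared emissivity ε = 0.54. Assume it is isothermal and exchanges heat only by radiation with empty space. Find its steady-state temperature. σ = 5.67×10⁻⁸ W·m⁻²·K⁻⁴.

T ≈ 291 K

At steady state, absorbed solar power + internal power = radiated power.
Absorbed: α·S·A_cross = 0.81·626·2.700 = 1369 W (cross-section 2rL).
Total input = 1369 + 500 = 1869 W.
Radiated: εσ·A_surf·T⁴ with A_surf = 2πrL = 8.481 m².
T⁴ = 1869/(0.54·5.67×10⁻⁸·8.481) = 7.197×10⁹ K⁴.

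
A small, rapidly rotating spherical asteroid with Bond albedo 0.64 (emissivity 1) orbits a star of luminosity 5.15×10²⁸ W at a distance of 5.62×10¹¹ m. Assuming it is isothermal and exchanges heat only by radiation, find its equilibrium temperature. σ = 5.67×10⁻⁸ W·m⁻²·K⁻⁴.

First find the stellar flux at distance d: S = L/(4πd²) = 5.15×10²⁸/(4π·(5.62×10¹¹)²) = 12980 W/m².
For an isothermal sphere, absorbed (1−a)S·πr² = emitted σ·4πr²·T⁴, so T⁴ = (1−a)S/(4σ).
T⁴ = 0.360·12980/(4·5.67×10⁻⁸) = 2.060×10¹⁰ K⁴.

T ≈ 379 K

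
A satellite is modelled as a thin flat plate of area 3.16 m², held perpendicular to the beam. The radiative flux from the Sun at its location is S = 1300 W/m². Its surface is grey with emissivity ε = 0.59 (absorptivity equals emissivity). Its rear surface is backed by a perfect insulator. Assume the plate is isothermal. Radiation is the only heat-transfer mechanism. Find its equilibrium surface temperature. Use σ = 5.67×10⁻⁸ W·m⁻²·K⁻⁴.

At equilibrium, absorbed power = emitted power.
Absorbing cross-section = A = 3.160 m²; emitting surface = A = 3.160 m² (ratio 1).
εS·A_cross = εσ·A_surf·T⁴  ⇒  T⁴ = S/(1σ)   (ε cancels).
T⁴ = 1300/(1·5.67×10⁻⁸) = 2.293×10¹⁰ K⁴.
T = (2.293×10¹⁰)^(1/4).

T ≈ 389 K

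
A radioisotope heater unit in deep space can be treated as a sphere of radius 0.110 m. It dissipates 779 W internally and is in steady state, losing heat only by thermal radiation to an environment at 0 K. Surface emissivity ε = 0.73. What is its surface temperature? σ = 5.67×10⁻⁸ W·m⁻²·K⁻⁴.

T ≈ 593 K

Steady state: internal power = radiated power, P = εσA T⁴.
Radiating area A = 4πr² = 0.1521 m².
T⁴ = P/(εσA) = 779/(0.73·5.67×10⁻⁸·0.1521) = 1.238×10¹¹ K⁴.
T = (1.238×10¹¹)^(1/4).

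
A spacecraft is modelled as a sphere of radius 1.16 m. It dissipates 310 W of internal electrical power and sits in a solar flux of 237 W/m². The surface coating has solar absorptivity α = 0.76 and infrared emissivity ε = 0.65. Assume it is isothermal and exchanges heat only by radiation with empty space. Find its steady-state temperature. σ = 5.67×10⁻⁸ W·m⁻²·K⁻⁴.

At steady state, absorbed solar power + internal power = radiated power.
Absorbed: α·S·A_cross = 0.76·237·4.227 = 761.4 W (cross-section πr²).
Total input = 761.4 + 310 = 1071 W.
Radiated: εσ·A_surf·T⁴ with A_surf = 4πr² = 16.91 m².
T⁴ = 1071/(0.65·5.67×10⁻⁸·16.91) = 1.719×10⁹ K⁴.

T ≈ 204 K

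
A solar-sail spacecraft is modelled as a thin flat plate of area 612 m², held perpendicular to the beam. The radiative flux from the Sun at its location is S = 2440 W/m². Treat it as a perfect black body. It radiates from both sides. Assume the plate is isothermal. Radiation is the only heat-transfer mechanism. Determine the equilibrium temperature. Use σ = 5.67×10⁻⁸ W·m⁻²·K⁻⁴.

T ≈ 383 K

At equilibrium, absorbed power = emitted power.
Absorbing cross-section = A = 612.0 m²; emitting surface = 2A = 1224 m² (ratio 2).
S·A_cross = εσ·A_surf·T⁴  ⇒  T⁴ = S/(2σ).
T⁴ = 1.00·2440/(2·5.67×10⁻⁸) = 2.152×10¹⁰ K⁴.
T = (2.152×10¹⁰)^(1/4).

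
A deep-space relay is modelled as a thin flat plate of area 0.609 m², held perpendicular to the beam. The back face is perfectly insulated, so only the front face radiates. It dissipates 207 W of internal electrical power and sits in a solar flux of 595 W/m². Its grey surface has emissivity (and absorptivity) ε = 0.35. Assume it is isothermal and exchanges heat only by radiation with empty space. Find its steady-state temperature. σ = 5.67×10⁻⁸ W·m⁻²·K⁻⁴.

T ≈ 408 K

At steady state, absorbed solar power + internal power = radiated power.
Absorbed: α·S·A_cross = 0.35·595·0.6090 = 126.8 W (cross-section A).
Total input = 126.8 + 207 = 333.8 W.
Radiated: εσ·A_surf·T⁴ with A_surf = A = 0.6090 m².
T⁴ = 333.8/(0.35·5.67×10⁻⁸·0.6090) = 2.762×10¹⁰ K⁴.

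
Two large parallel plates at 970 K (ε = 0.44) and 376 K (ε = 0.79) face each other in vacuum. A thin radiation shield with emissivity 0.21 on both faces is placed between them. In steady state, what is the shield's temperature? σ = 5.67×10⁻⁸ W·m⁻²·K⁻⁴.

In steady state the net flux on the hot side equals that on the cold side.
σ(T₁⁴−T_s⁴)/D₁ = σ(T_s⁴−T₂⁴)/D₂, with D₁ = 1/ε₁+1/ε_s−1 = 6.035, D₂ = 1/ε_s+1/ε₂−1 = 5.028.
Solve for T_s⁴: T_s⁴ = (D₂·T₁⁴ + D₁·T₂⁴)/(D₁+D₂) = 4.133×10¹¹ K⁴.

T_s ≈ 802 K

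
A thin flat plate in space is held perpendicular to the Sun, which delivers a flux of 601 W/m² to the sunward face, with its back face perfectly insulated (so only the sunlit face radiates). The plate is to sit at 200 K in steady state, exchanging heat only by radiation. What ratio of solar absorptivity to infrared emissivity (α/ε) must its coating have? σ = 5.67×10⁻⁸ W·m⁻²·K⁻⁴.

Balance: αS·A = εσ·1A·T⁴ ⇒ α/ε = σT⁴/S.
α/ε = 5.67×10⁻⁸·(200)⁴/601 = 5.67×10⁻⁸·1.600×10⁹/601.

α/ε ≈ 0.151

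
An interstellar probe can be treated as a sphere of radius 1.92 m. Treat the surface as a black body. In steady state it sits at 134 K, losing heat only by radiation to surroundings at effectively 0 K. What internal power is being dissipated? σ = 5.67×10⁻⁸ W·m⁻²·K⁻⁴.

P ≈ 847 W

Steady state: P = εσA T⁴.
A = 4πr² = 46.32 m²; T⁴ = (134)⁴ = 3.224×10⁸ K⁴.
P = 1.0 × 5.67×10⁻⁸ × 46.32 × 3.224×10⁸.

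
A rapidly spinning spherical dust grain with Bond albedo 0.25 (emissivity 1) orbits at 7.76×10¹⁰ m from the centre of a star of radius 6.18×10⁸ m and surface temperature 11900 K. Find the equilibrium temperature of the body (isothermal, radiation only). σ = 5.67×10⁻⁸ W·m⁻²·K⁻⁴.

The star's surface emits σT_*⁴; at distance d the flux is S = σT_*⁴(R_*/d)².
S = 5.67×10⁻⁸·(11900)⁴·(6.18×10⁸/7.76×10¹⁰)² = 72110 W/m².
For an isothermal sphere T⁴ = (1−a)S/(4σ) = 2.385×10¹¹ K⁴.

T ≈ 699 K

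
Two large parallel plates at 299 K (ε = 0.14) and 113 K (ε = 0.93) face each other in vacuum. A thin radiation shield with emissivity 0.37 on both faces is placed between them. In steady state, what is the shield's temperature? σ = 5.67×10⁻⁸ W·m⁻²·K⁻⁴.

In steady state the net flux on the hot side equals that on the cold side.
σ(T₁⁴−T_s⁴)/D₁ = σ(T_s⁴−T₂⁴)/D₂, with D₁ = 1/ε₁+1/ε_s−1 = 8.846, D₂ = 1/ε_s+1/ε₂−1 = 2.778.
Solve for T_s⁴: T_s⁴ = (D₂·T₁⁴ + D₁·T₂⁴)/(D₁+D₂) = 2.034×10⁹ K⁴.

T_s ≈ 212 K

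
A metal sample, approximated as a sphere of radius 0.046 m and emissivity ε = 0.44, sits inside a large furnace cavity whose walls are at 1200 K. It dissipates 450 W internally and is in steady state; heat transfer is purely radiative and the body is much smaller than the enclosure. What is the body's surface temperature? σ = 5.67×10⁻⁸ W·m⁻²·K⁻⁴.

T ≈ 1290 K

For a small grey body in a large enclosure, net radiated power = εσA(T⁴ − T_w⁴).
Steady state: P = εσA(T⁴ − T_w⁴) with A = 4πr² = 0.02659 m².
T⁴ = P/(εσA) + T_w⁴ = 450/(0.44·5.67×10⁻⁸·0.02659) + (1200)⁴
    = 6.783×10¹¹ + 2.074×10¹² = 2.752×10¹² K⁴.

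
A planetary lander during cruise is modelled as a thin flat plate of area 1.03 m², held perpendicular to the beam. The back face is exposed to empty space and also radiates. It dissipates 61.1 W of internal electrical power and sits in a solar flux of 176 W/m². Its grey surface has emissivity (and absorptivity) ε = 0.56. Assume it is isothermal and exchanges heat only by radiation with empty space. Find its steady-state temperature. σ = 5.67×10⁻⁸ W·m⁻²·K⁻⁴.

T ≈ 223 K

At steady state, absorbed solar power + internal power = radiated power.
Absorbed: α·S·A_cross = 0.56·176·1.030 = 101.5 W (cross-section A).
Total input = 101.5 + 61.1 = 162.6 W.
Radiated: εσ·A_surf·T⁴ with A_surf = 2A = 2.060 m².
T⁴ = 162.6/(0.56·5.67×10⁻⁸·2.060) = 2.486×10⁹ K⁴.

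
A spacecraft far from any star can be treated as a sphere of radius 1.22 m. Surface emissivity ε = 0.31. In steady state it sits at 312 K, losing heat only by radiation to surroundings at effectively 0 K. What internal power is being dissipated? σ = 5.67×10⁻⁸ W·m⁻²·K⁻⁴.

Steady state: P = εσA T⁴.
A = 4πr² = 18.70 m²; T⁴ = (312)⁴ = 9.476×10⁹ K⁴.
P = 0.31 × 5.67×10⁻⁸ × 18.70 × 9.476×10⁹.

P ≈ 3120 W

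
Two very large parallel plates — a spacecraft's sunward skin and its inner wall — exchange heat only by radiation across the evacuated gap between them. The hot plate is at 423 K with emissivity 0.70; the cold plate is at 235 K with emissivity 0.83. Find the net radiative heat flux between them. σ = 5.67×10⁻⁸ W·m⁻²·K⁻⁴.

q ≈ 1010 W/m²

For two infinite grey parallel plates, q = σ(T₁⁴ − T₂⁴)/(1/ε₁ + 1/ε₂ − 1).
T₁⁴ − T₂⁴ = 3.202×10¹⁰ − 3.050×10⁹ = 2.897×10¹⁰ K⁴.
1/ε₁ + 1/ε₂ − 1 = 1.429 + 1.205 − 1 = 1.633.
q = 5.67×10⁻⁸ × 2.897×10¹⁰ / 1.633.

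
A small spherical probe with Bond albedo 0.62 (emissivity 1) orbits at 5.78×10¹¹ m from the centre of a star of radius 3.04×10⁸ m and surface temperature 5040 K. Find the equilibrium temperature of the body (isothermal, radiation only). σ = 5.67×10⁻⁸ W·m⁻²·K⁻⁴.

The star's surface emits σT_*⁴; at distance d the flux is S = σT_*⁴(R_*/d)².
S = 5.67×10⁻⁸·(5040)⁴·(3.04×10⁸/5.78×10¹¹)² = 10.12 W/m².
For an isothermal sphere T⁴ = (1−a)S/(4σ) = 1.696×10⁷ K⁴.

T ≈ 64.2 K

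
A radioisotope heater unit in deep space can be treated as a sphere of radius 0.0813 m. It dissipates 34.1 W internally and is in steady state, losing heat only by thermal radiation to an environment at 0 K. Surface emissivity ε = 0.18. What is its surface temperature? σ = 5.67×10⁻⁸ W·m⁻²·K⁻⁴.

T ≈ 448 K

Steady state: internal power = radiated power, P = εσA T⁴.
Radiating area A = 4πr² = 0.08306 m².
T⁴ = P/(εσA) = 34.1/(0.18·5.67×10⁻⁸·0.08306) = 4.023×10¹⁰ K⁴.
T = (4.023×10¹⁰)^(1/4).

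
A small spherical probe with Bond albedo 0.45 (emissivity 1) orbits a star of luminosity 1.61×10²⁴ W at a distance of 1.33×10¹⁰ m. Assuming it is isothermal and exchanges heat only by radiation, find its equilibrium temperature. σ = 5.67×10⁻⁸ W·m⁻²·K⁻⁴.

T ≈ 205 K

First find the stellar flux at distance d: S = L/(4πd²) = 1.61×10²⁴/(4π·(1.33×10¹⁰)²) = 724.3 W/m².
For an isothermal sphere, absorbed (1−a)S·πr² = emitted σ·4πr²·T⁴, so T⁴ = (1−a)S/(4σ).
T⁴ = 0.550·724.3/(4·5.67×10⁻⁸) = 1.756×10⁹ K⁴.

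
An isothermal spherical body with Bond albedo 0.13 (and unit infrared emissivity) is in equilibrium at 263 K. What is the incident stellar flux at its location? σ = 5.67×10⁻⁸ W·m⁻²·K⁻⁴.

S ≈ 1250 W/m²

(1−a)S·πr² = σ·4πr²·T⁴ ⇒ S = 4σT⁴/(1−a).
S = 4·5.67×10⁻⁸·4.784×10⁹/0.870.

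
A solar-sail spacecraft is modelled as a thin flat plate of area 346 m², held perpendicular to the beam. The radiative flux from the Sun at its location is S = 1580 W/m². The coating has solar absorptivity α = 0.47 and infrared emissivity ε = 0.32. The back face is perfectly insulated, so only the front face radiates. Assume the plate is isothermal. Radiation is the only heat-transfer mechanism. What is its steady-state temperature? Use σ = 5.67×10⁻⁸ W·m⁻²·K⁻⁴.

T ≈ 450 K

At equilibrium, absorbed power = emitted power.
Absorbing cross-section = A = 346.0 m²; emitting surface = A = 346.0 m² (ratio 1).
αS·A_cross = εσ·A_surf·T⁴  ⇒  T⁴ = αS/(ε·1σ).
T⁴ = 0.470·1580/(0.32·1·5.67×10⁻⁸) = 4.093×10¹⁰ K⁴.
T = (4.093×10¹⁰)^(1/4).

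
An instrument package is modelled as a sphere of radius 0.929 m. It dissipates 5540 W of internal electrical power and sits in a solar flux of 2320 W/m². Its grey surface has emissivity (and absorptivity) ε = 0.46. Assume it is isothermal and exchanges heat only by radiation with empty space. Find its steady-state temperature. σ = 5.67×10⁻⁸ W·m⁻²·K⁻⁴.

At steady state, absorbed solar power + internal power = radiated power.
Absorbed: α·S·A_cross = 0.46·2320·2.711 = 2894 W (cross-section πr²).
Total input = 2894 + 5540 = 8434 W.
Radiated: εσ·A_surf·T⁴ with A_surf = 4πr² = 10.85 m².
T⁴ = 8434/(0.46·5.67×10⁻⁸·10.85) = 2.981×10¹⁰ K⁴.

T ≈ 416 K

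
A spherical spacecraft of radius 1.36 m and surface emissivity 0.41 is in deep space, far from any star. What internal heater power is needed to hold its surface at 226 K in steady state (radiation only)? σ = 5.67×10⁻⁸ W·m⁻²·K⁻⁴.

P ≈ 1410 W

P = εσ·4πr²·T⁴.
4πr² = 23.24 m²; T⁴ = 2.609×10⁹ K⁴.
P = 0.41·5.67×10⁻⁸·23.24·2.609×10⁹.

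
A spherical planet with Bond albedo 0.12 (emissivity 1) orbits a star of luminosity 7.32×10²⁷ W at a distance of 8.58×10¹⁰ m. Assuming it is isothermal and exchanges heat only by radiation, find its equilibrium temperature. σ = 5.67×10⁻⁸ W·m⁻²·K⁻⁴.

First find the stellar flux at distance d: S = L/(4πd²) = 7.32×10²⁷/(4π·(8.58×10¹⁰)²) = 79130 W/m².
For an isothermal sphere, absorbed (1−a)S·πr² = emitted σ·4πr²·T⁴, so T⁴ = (1−a)S/(4σ).
T⁴ = 0.880·79130/(4·5.67×10⁻⁸) = 3.070×10¹¹ K⁴.

T ≈ 744 K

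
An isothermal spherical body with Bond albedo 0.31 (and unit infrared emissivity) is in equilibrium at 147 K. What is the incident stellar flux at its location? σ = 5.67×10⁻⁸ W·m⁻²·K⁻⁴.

(1−a)S·πr² = σ·4πr²·T⁴ ⇒ S = 4σT⁴/(1−a).
S = 4·5.67×10⁻⁸·4.669×10⁸/0.690.

S ≈ 153 W/m²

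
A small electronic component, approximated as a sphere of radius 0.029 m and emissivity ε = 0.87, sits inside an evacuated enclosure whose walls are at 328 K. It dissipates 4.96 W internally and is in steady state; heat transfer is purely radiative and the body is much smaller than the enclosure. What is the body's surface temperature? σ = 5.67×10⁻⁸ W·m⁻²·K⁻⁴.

T ≈ 381 K

For a small grey body in a large enclosure, net radiated power = εσA(T⁴ − T_w⁴).
Steady state: P = εσA(T⁴ − T_w⁴) with A = 4πr² = 0.01057 m².
T⁴ = P/(εσA) + T_w⁴ = 4.96/(0.87·5.67×10⁻⁸·0.01057) + (328)⁴
    = 9.514×10⁹ + 1.157×10¹⁰ = 2.109×10¹⁰ K⁴.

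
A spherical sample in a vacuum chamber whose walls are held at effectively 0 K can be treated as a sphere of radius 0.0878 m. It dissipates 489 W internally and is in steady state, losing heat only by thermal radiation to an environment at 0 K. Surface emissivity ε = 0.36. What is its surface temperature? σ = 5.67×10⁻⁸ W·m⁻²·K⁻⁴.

T ≈ 705 K

Steady state: internal power = radiated power, P = εσA T⁴.
Radiating area A = 4πr² = 0.09687 m².
T⁴ = P/(εσA) = 489/(0.36·5.67×10⁻⁸·0.09687) = 2.473×10¹¹ K⁴.
T = (2.473×10¹¹)^(1/4).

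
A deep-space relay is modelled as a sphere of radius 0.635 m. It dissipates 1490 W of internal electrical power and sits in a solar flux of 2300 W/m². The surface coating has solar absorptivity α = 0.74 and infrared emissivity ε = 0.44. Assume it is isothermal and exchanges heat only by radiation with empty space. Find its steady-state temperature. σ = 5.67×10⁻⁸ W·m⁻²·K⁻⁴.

T ≈ 412 K

At steady state, absorbed solar power + internal power = radiated power.
Absorbed: α·S·A_cross = 0.74·2300·1.267 = 2156 W (cross-section πr²).
Total input = 2156 + 1490 = 3646 W.
Radiated: εσ·A_surf·T⁴ with A_surf = 4πr² = 5.067 m².
T⁴ = 3646/(0.44·5.67×10⁻⁸·5.067) = 2.884×10¹⁰ K⁴.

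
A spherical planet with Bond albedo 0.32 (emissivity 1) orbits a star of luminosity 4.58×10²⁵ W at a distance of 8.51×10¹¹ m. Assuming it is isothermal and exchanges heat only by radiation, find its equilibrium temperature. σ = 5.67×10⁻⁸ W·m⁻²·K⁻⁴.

First find the stellar flux at distance d: S = L/(4πd²) = 4.58×10²⁵/(4π·(8.51×10¹¹)²) = 5.033 W/m².
For an isothermal sphere, absorbed (1−a)S·πr² = emitted σ·4πr²·T⁴, so T⁴ = (1−a)S/(4σ).
T⁴ = 0.680·5.033/(4·5.67×10⁻⁸) = 1.509×10⁷ K⁴.

T ≈ 62.3 K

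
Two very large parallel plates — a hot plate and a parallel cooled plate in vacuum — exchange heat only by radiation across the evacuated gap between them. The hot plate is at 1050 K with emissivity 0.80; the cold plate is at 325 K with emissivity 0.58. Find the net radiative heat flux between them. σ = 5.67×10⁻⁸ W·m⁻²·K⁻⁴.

q ≈ 34600 W/m²

For two infinite grey parallel plates, q = σ(T₁⁴ − T₂⁴)/(1/ε₁ + 1/ε₂ − 1).
T₁⁴ − T₂⁴ = 1.216×10¹² − 1.116×10¹⁰ = 1.204×10¹² K⁴.
1/ε₁ + 1/ε₂ − 1 = 1.250 + 1.724 − 1 = 1.974.
q = 5.67×10⁻⁸ × 1.204×10¹² / 1.974.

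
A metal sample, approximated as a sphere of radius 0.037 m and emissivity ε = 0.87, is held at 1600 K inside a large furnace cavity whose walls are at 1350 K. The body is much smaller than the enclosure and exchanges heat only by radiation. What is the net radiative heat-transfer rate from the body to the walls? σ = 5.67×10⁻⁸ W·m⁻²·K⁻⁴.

For a small grey body in a large enclosure: P_net = εσA(T_body⁴ − T_wall⁴).
A = 4πr² = 0.01720 m²; T_body⁴ − T_wall⁴ = 6.554×10¹² − 3.322×10¹² = 3.232×10¹² K⁴.
|P_net| = 0.87·5.67×10⁻⁸·0.01720·3.232×10¹².

P_net ≈ 2740 W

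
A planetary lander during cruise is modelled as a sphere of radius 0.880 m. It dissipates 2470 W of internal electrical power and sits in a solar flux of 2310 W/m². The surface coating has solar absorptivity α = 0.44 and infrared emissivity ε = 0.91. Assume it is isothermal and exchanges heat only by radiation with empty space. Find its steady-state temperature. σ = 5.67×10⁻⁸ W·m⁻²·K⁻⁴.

At steady state, absorbed solar power + internal power = radiated power.
Absorbed: α·S·A_cross = 0.44·2310·2.433 = 2473 W (cross-section πr²).
Total input = 2473 + 2470 = 4943 W.
Radiated: εσ·A_surf·T⁴ with A_surf = 4πr² = 9.731 m².
T⁴ = 4943/(0.91·5.67×10⁻⁸·9.731) = 9.844×10⁹ K⁴.

T ≈ 315 K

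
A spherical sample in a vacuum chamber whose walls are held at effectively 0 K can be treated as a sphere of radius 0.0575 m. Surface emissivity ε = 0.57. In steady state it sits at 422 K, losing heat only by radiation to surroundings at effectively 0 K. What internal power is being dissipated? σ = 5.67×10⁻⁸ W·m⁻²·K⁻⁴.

P ≈ 42.6 W

Steady state: P = εσA T⁴.
A = 4πr² = 0.04155 m²; T⁴ = (422)⁴ = 3.171×10¹⁰ K⁴.
P = 0.57 × 5.67×10⁻⁸ × 0.04155 × 3.171×10¹⁰.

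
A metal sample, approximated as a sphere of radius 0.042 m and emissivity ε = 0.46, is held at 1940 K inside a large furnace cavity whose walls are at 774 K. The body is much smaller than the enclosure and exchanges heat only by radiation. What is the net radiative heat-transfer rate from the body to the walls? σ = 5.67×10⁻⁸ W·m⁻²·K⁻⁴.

P_net ≈ 7980 W

For a small grey body in a large enclosure: P_net = εσA(T_body⁴ − T_wall⁴).
A = 4πr² = 0.02217 m²; T_body⁴ − T_wall⁴ = 1.416×10¹³ − 3.589×10¹¹ = 1.381×10¹³ K⁴.
|P_net| = 0.46·5.67×10⁻⁸·0.02217·1.381×10¹³.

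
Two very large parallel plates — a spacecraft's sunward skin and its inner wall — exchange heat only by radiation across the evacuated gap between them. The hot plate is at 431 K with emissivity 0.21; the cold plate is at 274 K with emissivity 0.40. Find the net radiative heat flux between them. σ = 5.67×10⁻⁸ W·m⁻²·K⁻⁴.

For two infinite grey parallel plates, q = σ(T₁⁴ − T₂⁴)/(1/ε₁ + 1/ε₂ − 1).
T₁⁴ − T₂⁴ = 3.451×10¹⁰ − 5.636×10⁹ = 2.887×10¹⁰ K⁴.
1/ε₁ + 1/ε₂ − 1 = 4.762 + 2.500 − 1 = 6.262.
q = 5.67×10⁻⁸ × 2.887×10¹⁰ / 6.262.

q ≈ 261 W/m²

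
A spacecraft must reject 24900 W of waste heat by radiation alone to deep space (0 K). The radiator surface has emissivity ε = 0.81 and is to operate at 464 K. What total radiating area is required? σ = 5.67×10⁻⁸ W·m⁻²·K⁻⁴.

A ≈ 11.7 m²

P = εσA T⁴ ⇒ A = P/(εσT⁴).
T⁴ = 4.635×10¹⁰ K⁴.
A = 24900/(0.81 × 5.67×10⁻⁸ × 4.635×10¹⁰).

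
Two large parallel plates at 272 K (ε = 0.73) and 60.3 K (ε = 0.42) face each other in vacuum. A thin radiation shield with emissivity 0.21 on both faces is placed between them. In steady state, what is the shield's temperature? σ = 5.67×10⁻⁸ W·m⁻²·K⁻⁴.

T_s ≈ 234 K

In steady state the net flux on the hot side equals that on the cold side.
σ(T₁⁴−T_s⁴)/D₁ = σ(T_s⁴−T₂⁴)/D₂, with D₁ = 1/ε₁+1/ε_s−1 = 5.132, D₂ = 1/ε_s+1/ε₂−1 = 6.143.
Solve for T_s⁴: T_s⁴ = (D₂·T₁⁴ + D₁·T₂⁴)/(D₁+D₂) = 2.988×10⁹ K⁴.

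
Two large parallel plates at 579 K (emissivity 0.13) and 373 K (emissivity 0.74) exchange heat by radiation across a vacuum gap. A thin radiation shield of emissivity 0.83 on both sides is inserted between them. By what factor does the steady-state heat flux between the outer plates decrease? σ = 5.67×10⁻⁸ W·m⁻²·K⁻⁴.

factor ≈ 1.18

Without shield: q₀ = σΔ(T⁴)/(1/ε₁+1/ε₂−1) with denominator 8.044.
With shield the two gaps are in series; the resistances add: (1/ε₁+1/ε_s−1)+(1/ε_s+1/ε₂−1) = 7.897+1.556 = 9.453.
Heat-flux ratio q₀/q = 9.453/8.044.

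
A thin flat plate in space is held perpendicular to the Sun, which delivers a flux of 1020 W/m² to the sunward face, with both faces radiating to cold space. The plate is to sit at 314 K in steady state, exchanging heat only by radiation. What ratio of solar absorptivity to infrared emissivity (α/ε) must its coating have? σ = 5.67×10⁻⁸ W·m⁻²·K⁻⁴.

Balance: αS·A = εσ·2A·T⁴ ⇒ α/ε = 2σT⁴/S.
α/ε = 2·5.67×10⁻⁸·(314)⁴/1020 = 2·5.67×10⁻⁸·9.721×10⁹/1020.

α/ε ≈ 1.08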